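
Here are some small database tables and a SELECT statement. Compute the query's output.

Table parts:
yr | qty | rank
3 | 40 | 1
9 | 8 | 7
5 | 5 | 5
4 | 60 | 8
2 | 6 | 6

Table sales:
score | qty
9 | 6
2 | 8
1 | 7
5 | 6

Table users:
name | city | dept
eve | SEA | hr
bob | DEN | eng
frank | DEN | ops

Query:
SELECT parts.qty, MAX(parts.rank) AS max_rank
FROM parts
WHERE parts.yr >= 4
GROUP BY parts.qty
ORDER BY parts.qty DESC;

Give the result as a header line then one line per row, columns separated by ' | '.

After WHERE (3 rows):
parts.yr | parts.qty | parts.rank
9 | 8 | 7
5 | 5 | 5
4 | 60 | 8
After GROUP BY (3 rows):
parts.qty | max_rank
8 | 7
5 | 5
60 | 8
After ORDER BY (3 rows):
parts.qty | max_rank
60 | 8
8 | 7
5 | 5

== RESULT ==
parts.qty | max_rank
60 | 8
8 | 7
5 | 5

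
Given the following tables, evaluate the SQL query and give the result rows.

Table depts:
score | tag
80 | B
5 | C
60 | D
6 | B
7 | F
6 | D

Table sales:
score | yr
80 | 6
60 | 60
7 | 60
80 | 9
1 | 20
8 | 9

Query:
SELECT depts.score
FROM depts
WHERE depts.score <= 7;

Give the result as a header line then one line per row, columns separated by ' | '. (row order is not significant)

== RESULT ==
depts.score
5
6
7
6

Derivation:
After WHERE (4 rows):
depts.score | depts.tag
5 | C
6 | B
7 | F
6 | D
After SELECT (4 rows):
depts.score
5
6
7
6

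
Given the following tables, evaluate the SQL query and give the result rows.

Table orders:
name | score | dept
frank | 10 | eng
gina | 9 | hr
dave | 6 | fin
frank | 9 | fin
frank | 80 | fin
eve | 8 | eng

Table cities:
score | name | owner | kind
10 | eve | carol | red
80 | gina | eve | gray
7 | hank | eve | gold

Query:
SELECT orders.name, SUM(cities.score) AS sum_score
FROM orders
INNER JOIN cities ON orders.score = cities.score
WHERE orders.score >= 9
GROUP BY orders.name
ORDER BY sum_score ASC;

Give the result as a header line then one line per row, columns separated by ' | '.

After JOIN cities (2 rows):
orders.name | orders.score | orders.dept | cities.score | cities.name | cities.owner | cities.kind
frank | 10 | eng | 10 | eve | carol | red
frank | 80 | fin | 80 | gina | eve | gray
After WHERE (2 rows):
orders.name | orders.score | orders.dept | cities.score | cities.name | cities.owner | cities.kind
frank | 10 | eng | 10 | eve | carol | red
frank | 80 | fin | 80 | gina | eve | gray
After GROUP BY (1 rows):
orders.name | sum_score
frank | 90
After ORDER BY (1 rows):
orders.name | sum_score
frank | 90

== RESULT ==
orders.name | sum_score
frank | 90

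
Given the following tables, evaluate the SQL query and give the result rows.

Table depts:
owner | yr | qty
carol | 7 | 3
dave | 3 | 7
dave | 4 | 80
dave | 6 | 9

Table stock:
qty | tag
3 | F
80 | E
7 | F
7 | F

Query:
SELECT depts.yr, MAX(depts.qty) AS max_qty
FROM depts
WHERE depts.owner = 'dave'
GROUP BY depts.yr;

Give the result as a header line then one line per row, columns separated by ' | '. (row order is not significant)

After WHERE (3 rows):
depts.owner | depts.yr | depts.qty
dave | 3 | 7
dave | 4 | 80
dave | 6 | 9
After GROUP BY (3 rows):
depts.yr | max_qty
3 | 7
4 | 80
6 | 9

== RESULT ==
depts.yr | max_qty
3 | 7
4 | 80
6 | 9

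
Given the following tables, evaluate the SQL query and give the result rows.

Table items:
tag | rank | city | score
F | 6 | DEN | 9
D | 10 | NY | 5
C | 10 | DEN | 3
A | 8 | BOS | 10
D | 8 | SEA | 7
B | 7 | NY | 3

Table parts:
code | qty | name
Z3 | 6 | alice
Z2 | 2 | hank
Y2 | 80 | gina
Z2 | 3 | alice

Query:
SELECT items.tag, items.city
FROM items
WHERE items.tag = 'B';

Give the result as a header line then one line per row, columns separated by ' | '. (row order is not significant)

== RESULT ==
items.tag | items.city
B | NY

Derivation:
After WHERE (1 rows):
items.tag | items.rank | items.city | items.score
B | 7 | NY | 3
After SELECT (1 rows):
items.tag | items.city
B | NY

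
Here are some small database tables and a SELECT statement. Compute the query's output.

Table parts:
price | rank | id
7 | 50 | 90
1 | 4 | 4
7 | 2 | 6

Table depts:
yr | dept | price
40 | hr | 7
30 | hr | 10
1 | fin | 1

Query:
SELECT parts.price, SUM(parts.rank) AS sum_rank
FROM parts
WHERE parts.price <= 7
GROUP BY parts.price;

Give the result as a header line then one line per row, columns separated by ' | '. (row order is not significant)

== RESULT ==
parts.price | sum_rank
7 | 52
1 | 4

Derivation:
After WHERE (3 rows):
parts.price | parts.rank | parts.id
7 | 50 | 90
1 | 4 | 4
7 | 2 | 6
After GROUP BY (2 rows):
parts.price | sum_rank
7 | 52
1 | 4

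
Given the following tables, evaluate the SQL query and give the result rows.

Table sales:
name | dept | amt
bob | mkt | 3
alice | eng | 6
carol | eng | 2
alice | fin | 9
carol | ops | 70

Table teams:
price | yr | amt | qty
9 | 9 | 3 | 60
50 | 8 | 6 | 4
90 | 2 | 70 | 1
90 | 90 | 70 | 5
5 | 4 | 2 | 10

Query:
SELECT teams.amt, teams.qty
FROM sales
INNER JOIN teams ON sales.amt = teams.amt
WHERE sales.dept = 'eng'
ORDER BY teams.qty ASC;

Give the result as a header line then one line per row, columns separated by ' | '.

After JOIN teams (5 rows):
sales.name | sales.dept | sales.amt | teams.price | teams.yr | teams.amt | teams.qty
bob | mkt | 3 | 9 | 9 | 3 | 60
alice | eng | 6 | 50 | 8 | 6 | 4
carol | eng | 2 | 5 | 4 | 2 | 10
carol | ops | 70 | 90 | 2 | 70 | 1
carol | ops | 70 | 90 | 90 | 70 | 5
After WHERE (2 rows):
sales.name | sales.dept | sales.amt | teams.price | teams.yr | teams.amt | teams.qty
alice | eng | 6 | 50 | 8 | 6 | 4
carol | eng | 2 | 5 | 4 | 2 | 10
After SELECT (2 rows):
teams.amt | teams.qty
6 | 4
2 | 10
After ORDER BY (2 rows):
teams.amt | teams.qty
6 | 4
2 | 10

== RESULT ==
teams.amt | teams.qty
6 | 4
2 | 10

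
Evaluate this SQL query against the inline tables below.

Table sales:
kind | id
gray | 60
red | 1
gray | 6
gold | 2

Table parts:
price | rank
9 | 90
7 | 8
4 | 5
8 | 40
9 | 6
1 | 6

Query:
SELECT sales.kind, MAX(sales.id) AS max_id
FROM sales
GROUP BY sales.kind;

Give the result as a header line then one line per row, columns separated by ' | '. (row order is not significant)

== RESULT ==
sales.kind | max_id
gray | 60
red | 1
gold | 2

Derivation:
After GROUP BY (3 rows):
sales.kind | max_id
gray | 60
red | 1
gold | 2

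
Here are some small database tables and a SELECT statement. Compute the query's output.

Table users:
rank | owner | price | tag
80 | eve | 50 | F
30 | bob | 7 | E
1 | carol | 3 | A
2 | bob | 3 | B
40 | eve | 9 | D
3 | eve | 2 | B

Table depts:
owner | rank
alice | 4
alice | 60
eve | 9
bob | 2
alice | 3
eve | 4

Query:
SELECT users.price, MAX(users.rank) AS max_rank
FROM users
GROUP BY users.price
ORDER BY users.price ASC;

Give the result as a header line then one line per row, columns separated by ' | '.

After GROUP BY (5 rows):
users.price | max_rank
50 | 80
7 | 30
3 | 2
9 | 40
2 | 3
After ORDER BY (5 rows):
users.price | max_rank
2 | 3
3 | 2
7 | 30
9 | 40
50 | 80

== RESULT ==
users.price | max_rank
2 | 3
3 | 2
7 | 30
9 | 40
50 | 80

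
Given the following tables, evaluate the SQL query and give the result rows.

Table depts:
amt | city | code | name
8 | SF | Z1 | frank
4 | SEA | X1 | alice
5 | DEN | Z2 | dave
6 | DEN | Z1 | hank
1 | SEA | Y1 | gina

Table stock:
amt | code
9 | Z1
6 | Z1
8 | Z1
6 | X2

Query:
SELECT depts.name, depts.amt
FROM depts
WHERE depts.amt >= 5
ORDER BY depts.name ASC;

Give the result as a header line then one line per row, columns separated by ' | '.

After WHERE (3 rows):
depts.amt | depts.city | depts.code | depts.name
8 | SF | Z1 | frank
5 | DEN | Z2 | dave
6 | DEN | Z1 | hank
After SELECT (3 rows):
depts.name | depts.amt
frank | 8
dave | 5
hank | 6
After ORDER BY (3 rows):
depts.name | depts.amt
dave | 5
frank | 8
hank | 6

== RESULT ==
depts.name | depts.amt
dave | 5
frank | 8
hank | 6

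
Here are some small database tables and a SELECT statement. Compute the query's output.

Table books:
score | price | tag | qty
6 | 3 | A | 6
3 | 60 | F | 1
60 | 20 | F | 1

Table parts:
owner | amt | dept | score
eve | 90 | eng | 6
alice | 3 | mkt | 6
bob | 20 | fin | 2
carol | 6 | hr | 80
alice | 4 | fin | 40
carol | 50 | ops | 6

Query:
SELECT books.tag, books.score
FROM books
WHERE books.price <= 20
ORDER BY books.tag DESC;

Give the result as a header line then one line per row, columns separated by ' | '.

== RESULT ==
books.tag | books.score
F | 60
A | 6

Derivation:
After WHERE (2 rows):
books.score | books.price | books.tag | books.qty
6 | 3 | A | 6
60 | 20 | F | 1
After SELECT (2 rows):
books.tag | books.score
A | 6
F | 60
After ORDER BY (2 rows):
books.tag | books.score
F | 60
A | 6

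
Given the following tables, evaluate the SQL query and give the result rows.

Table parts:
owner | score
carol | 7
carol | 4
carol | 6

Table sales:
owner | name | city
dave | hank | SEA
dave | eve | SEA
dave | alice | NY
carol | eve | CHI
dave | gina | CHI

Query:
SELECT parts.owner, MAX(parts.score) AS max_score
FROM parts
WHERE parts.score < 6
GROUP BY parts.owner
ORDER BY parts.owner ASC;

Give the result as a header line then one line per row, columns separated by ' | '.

After WHERE (1 rows):
parts.owner | parts.score
carol | 4
After GROUP BY (1 rows):
parts.owner | max_score
carol | 4
After ORDER BY (1 rows):
parts.owner | max_score
carol | 4

== RESULT ==
parts.owner | max_score
carol | 4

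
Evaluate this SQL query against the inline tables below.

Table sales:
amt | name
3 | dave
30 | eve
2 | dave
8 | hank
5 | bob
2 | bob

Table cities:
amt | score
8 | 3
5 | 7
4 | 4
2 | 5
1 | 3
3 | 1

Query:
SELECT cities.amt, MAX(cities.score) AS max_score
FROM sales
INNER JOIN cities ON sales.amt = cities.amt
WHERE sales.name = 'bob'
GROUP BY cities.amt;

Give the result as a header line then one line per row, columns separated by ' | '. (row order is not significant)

After JOIN cities (5 rows):
sales.amt | sales.name | cities.amt | cities.score
3 | dave | 3 | 1
2 | dave | 2 | 5
8 | hank | 8 | 3
5 | bob | 5 | 7
2 | bob | 2 | 5
After WHERE (2 rows):
sales.amt | sales.name | cities.amt | cities.score
5 | bob | 5 | 7
2 | bob | 2 | 5
After GROUP BY (2 rows):
cities.amt | max_score
5 | 7
2 | 5

== RESULT ==
cities.amt | max_score
5 | 7
2 | 5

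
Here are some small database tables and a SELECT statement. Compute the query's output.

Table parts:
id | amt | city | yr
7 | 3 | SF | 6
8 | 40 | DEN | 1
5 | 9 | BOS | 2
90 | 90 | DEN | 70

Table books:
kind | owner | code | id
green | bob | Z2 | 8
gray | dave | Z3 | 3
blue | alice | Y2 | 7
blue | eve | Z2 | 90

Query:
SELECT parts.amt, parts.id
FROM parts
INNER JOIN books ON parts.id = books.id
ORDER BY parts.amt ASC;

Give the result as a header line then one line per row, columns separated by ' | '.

After JOIN books (3 rows):
parts.id | parts.amt | parts.city | parts.yr | books.kind | books.owner | books.code | books.id
7 | 3 | SF | 6 | blue | alice | Y2 | 7
8 | 40 | DEN | 1 | green | bob | Z2 | 8
90 | 90 | DEN | 70 | blue | eve | Z2 | 90
After SELECT (3 rows):
parts.amt | parts.id
3 | 7
40 | 8
90 | 90
After ORDER BY (3 rows):
parts.amt | parts.id
3 | 7
40 | 8
90 | 90

== RESULT ==
parts.amt | parts.id
3 | 7
40 | 8
90 | 90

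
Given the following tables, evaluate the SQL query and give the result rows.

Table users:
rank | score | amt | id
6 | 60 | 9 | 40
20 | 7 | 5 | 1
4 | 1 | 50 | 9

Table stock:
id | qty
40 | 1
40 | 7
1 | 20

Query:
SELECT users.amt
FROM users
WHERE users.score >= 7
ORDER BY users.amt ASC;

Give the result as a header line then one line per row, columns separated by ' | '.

After WHERE (2 rows):
users.rank | users.score | users.amt | users.id
6 | 60 | 9 | 40
20 | 7 | 5 | 1
After SELECT (2 rows):
users.amt
9
5
After ORDER BY (2 rows):
users.amt
5
9

== RESULT ==
users.amt
5
9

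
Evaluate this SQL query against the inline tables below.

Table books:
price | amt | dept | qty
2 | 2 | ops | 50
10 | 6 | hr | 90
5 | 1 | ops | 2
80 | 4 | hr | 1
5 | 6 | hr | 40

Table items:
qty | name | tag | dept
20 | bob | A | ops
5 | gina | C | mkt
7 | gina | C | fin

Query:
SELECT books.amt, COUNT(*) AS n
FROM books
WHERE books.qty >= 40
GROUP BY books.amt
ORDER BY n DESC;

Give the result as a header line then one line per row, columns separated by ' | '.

After WHERE (3 rows):
books.price | books.amt | books.dept | books.qty
2 | 2 | ops | 50
10 | 6 | hr | 90
5 | 6 | hr | 40
After GROUP BY (2 rows):
books.amt | n
2 | 1
6 | 2
After ORDER BY (2 rows):
books.amt | n
6 | 2
2 | 1

== RESULT ==
books.amt | n
6 | 2
2 | 1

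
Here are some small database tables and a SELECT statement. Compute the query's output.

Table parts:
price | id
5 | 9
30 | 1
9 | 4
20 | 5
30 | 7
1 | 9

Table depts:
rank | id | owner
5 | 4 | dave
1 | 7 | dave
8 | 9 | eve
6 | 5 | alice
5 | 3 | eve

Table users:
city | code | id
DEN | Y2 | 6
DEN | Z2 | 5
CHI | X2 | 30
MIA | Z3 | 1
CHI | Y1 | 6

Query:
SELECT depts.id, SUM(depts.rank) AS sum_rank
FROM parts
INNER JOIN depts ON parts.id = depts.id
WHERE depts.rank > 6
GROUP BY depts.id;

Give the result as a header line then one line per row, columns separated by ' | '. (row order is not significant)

After JOIN depts (5 rows):
parts.price | parts.id | depts.rank | depts.id | depts.owner
5 | 9 | 8 | 9 | eve
9 | 4 | 5 | 4 | dave
20 | 5 | 6 | 5 | alice
30 | 7 | 1 | 7 | dave
1 | 9 | 8 | 9 | eve
After WHERE (2 rows):
parts.price | parts.id | depts.rank | depts.id | depts.owner
5 | 9 | 8 | 9 | eve
1 | 9 | 8 | 9 | eve
After GROUP BY (1 rows):
depts.id | sum_rank
9 | 16

== RESULT ==
depts.id | sum_rank
9 | 16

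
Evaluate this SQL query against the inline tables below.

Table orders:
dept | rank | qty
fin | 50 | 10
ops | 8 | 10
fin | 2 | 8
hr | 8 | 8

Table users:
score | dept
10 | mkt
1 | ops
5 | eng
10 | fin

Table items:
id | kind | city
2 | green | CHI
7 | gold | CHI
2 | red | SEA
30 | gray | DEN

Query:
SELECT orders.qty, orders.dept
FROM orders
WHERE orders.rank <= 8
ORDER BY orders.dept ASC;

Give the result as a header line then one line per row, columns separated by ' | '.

After WHERE (3 rows):
orders.dept | orders.rank | orders.qty
ops | 8 | 10
fin | 2 | 8
hr | 8 | 8
After SELECT (3 rows):
orders.qty | orders.dept
10 | ops
8 | fin
8 | hr
After ORDER BY (3 rows):
orders.qty | orders.dept
8 | fin
8 | hr
10 | ops

== RESULT ==
orders.qty | orders.dept
8 | fin
8 | hr
10 | ops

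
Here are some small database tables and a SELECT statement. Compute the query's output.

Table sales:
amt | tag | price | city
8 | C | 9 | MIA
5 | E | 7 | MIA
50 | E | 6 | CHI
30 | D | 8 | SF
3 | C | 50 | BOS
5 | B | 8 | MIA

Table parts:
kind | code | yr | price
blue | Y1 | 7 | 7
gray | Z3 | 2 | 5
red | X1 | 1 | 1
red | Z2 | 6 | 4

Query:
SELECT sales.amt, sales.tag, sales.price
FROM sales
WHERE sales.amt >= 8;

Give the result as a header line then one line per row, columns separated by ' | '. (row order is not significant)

After WHERE (3 rows):
sales.amt | sales.tag | sales.price | sales.city
8 | C | 9 | MIA
50 | E | 6 | CHI
30 | D | 8 | SF
After SELECT (3 rows):
sales.amt | sales.tag | sales.price
8 | C | 9
50 | E | 6
30 | D | 8

== RESULT ==
sales.amt | sales.tag | sales.price
8 | C | 9
50 | E | 6
30 | D | 8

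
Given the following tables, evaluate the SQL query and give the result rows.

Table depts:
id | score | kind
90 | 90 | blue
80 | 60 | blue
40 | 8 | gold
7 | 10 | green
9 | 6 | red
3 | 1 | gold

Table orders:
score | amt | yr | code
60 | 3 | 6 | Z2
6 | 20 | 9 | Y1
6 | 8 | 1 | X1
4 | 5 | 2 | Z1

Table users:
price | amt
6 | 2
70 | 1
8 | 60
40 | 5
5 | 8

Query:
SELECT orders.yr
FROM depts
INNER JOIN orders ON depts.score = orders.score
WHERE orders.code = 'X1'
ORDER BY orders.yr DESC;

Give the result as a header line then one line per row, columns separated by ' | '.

== RESULT ==
orders.yr
1

Derivation:
After JOIN orders (3 rows):
depts.id | depts.score | depts.kind | orders.score | orders.amt | orders.yr | orders.code
80 | 60 | blue | 60 | 3 | 6 | Z2
9 | 6 | red | 6 | 20 | 9 | Y1
9 | 6 | red | 6 | 8 | 1 | X1
After WHERE (1 rows):
depts.id | depts.score | depts.kind | orders.score | orders.amt | orders.yr | orders.code
9 | 6 | red | 6 | 8 | 1 | X1
After SELECT (1 rows):
orders.yr
1
After ORDER BY (1 rows):
orders.yr
1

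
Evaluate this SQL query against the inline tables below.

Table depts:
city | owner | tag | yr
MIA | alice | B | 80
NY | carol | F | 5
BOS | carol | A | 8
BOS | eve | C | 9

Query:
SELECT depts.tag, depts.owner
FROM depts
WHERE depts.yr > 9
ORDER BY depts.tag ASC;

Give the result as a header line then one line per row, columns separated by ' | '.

After WHERE (1 rows):
depts.city | depts.owner | depts.tag | depts.yr
MIA | alice | B | 80
After SELECT (1 rows):
depts.tag | depts.owner
B | alice
After ORDER BY (1 rows):
depts.tag | depts.owner
B | alice

== RESULT ==
depts.tag | depts.owner
B | alice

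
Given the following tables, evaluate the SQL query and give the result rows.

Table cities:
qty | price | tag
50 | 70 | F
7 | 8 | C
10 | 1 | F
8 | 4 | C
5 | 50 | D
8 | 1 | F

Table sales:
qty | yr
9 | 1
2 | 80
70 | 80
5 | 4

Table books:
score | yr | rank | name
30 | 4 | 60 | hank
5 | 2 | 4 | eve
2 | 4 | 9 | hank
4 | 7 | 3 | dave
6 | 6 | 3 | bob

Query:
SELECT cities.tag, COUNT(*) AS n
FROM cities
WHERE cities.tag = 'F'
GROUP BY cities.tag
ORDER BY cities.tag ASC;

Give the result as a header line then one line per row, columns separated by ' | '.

== RESULT ==
cities.tag | n
F | 3

Derivation:
After WHERE (3 rows):
cities.qty | cities.price | cities.tag
50 | 70 | F
10 | 1 | F
8 | 1 | F
After GROUP BY (1 rows):
cities.tag | n
F | 3
After ORDER BY (1 rows):
cities.tag | n
F | 3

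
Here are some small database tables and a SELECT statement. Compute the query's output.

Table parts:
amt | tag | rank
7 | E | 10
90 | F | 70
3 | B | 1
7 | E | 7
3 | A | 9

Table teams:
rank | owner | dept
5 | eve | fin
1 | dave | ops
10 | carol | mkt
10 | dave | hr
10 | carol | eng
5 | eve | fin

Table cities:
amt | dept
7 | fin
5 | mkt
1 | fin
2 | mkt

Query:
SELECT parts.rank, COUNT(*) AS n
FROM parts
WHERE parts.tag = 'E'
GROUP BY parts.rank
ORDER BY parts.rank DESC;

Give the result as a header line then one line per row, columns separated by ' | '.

After WHERE (2 rows):
parts.amt | parts.tag | parts.rank
7 | E | 10
7 | E | 7
After GROUP BY (2 rows):
parts.rank | n
10 | 1
7 | 1
After ORDER BY (2 rows):
parts.rank | n
10 | 1
7 | 1

== RESULT ==
parts.rank | n
10 | 1
7 | 1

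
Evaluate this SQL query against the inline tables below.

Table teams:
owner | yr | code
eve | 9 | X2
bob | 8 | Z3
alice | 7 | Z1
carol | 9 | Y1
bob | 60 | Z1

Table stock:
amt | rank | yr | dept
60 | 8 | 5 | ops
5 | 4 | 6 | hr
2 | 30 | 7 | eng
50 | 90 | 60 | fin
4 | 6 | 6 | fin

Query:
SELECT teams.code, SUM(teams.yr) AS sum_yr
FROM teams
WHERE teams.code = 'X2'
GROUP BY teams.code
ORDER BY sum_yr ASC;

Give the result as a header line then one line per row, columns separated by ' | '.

After WHERE (1 rows):
teams.owner | teams.yr | teams.code
eve | 9 | X2
After GROUP BY (1 rows):
teams.code | sum_yr
X2 | 9
After ORDER BY (1 rows):
teams.code | sum_yr
X2 | 9

== RESULT ==
teams.code | sum_yr
X2 | 9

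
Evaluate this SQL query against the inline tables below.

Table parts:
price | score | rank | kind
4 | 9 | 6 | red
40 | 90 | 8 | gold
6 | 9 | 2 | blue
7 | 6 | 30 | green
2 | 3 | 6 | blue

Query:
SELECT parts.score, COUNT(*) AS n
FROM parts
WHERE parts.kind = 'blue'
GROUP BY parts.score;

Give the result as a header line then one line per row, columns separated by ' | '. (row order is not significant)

== RESULT ==
parts.score | n
9 | 1
3 | 1

Derivation:
After WHERE (2 rows):
parts.price | parts.score | parts.rank | parts.kind
6 | 9 | 2 | blue
2 | 3 | 6 | blue
After GROUP BY (2 rows):
parts.score | n
9 | 1
3 | 1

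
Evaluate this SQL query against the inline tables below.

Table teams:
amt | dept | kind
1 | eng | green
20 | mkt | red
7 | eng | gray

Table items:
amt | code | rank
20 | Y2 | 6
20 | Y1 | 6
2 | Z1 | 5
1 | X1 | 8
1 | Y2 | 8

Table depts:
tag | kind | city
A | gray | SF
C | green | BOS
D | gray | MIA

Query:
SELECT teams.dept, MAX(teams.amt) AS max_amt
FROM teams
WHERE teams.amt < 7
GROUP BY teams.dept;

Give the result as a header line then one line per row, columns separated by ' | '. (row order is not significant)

== RESULT ==
teams.dept | max_amt
eng | 1

Derivation:
After WHERE (1 rows):
teams.amt | teams.dept | teams.kind
1 | eng | green
After GROUP BY (1 rows):
teams.dept | max_amt
eng | 1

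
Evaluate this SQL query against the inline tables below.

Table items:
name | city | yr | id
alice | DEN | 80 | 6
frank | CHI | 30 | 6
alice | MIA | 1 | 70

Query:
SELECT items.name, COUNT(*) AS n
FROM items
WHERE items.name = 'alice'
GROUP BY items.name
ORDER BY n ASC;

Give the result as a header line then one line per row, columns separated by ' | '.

After WHERE (2 rows):
items.name | items.city | items.yr | items.id
alice | DEN | 80 | 6
alice | MIA | 1 | 70
After GROUP BY (1 rows):
items.name | n
alice | 2
After ORDER BY (1 rows):
items.name | n
alice | 2

== RESULT ==
items.name | n
alice | 2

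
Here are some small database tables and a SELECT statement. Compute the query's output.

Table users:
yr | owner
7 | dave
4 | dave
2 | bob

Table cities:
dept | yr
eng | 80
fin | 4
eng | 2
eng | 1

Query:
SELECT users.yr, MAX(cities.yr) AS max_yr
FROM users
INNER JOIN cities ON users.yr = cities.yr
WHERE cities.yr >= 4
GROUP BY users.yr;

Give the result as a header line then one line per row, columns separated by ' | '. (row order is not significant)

== RESULT ==
users.yr | max_yr
4 | 4

Derivation:
After JOIN cities (2 rows):
users.yr | users.owner | cities.dept | cities.yr
4 | dave | fin | 4
2 | bob | eng | 2
After WHERE (1 rows):
users.yr | users.owner | cities.dept | cities.yr
4 | dave | fin | 4
After GROUP BY (1 rows):
users.yr | max_yr
4 | 4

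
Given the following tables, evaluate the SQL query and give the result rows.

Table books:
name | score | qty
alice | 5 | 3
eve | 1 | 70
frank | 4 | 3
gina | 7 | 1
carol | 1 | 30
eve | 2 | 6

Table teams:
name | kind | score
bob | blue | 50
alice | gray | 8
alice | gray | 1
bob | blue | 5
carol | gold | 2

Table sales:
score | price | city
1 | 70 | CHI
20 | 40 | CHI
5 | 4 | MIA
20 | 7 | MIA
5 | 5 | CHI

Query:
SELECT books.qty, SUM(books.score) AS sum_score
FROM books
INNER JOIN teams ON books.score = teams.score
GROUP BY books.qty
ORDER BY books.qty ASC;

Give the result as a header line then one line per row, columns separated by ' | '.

After JOIN teams (4 rows):
books.name | books.score | books.qty | teams.name | teams.kind | teams.score
alice | 5 | 3 | bob | blue | 5
eve | 1 | 70 | alice | gray | 1
carol | 1 | 30 | alice | gray | 1
eve | 2 | 6 | carol | gold | 2
After GROUP BY (4 rows):
books.qty | sum_score
3 | 5
70 | 1
30 | 1
6 | 2
After ORDER BY (4 rows):
books.qty | sum_score
3 | 5
6 | 2
30 | 1
70 | 1

== RESULT ==
books.qty | sum_score
3 | 5
6 | 2
30 | 1
70 | 1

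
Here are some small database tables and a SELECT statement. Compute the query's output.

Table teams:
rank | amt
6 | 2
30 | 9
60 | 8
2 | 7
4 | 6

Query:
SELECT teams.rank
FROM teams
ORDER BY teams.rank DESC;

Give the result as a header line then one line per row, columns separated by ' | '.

After SELECT (5 rows):
teams.rank
6
30
60
2
4
After ORDER BY (5 rows):
teams.rank
60
30
6
4
2

== RESULT ==
teams.rank
60
30
6
4
2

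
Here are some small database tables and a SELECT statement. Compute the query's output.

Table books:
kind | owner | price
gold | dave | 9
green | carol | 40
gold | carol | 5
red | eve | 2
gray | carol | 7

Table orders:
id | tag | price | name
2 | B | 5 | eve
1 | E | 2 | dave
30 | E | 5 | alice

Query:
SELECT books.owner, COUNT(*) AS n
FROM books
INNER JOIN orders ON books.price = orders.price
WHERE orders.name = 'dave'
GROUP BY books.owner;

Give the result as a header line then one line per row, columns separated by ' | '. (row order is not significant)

After JOIN orders (3 rows):
books.kind | books.owner | books.price | orders.id | orders.tag | orders.price | orders.name
gold | carol | 5 | 2 | B | 5 | eve
gold | carol | 5 | 30 | E | 5 | alice
red | eve | 2 | 1 | E | 2 | dave
After WHERE (1 rows):
books.kind | books.owner | books.price | orders.id | orders.tag | orders.price | orders.name
red | eve | 2 | 1 | E | 2 | dave
After GROUP BY (1 rows):
books.owner | n
eve | 1

== RESULT ==
books.owner | n
eve | 1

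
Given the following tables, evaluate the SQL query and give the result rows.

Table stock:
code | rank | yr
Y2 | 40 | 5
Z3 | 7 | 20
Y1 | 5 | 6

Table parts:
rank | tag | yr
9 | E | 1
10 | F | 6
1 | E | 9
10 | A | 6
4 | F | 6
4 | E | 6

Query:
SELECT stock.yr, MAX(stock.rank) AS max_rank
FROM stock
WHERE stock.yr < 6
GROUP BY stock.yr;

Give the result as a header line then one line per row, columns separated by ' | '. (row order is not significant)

After WHERE (1 rows):
stock.code | stock.rank | stock.yr
Y2 | 40 | 5
After GROUP BY (1 rows):
stock.yr | max_rank
5 | 40

== RESULT ==
stock.yr | max_rank
5 | 40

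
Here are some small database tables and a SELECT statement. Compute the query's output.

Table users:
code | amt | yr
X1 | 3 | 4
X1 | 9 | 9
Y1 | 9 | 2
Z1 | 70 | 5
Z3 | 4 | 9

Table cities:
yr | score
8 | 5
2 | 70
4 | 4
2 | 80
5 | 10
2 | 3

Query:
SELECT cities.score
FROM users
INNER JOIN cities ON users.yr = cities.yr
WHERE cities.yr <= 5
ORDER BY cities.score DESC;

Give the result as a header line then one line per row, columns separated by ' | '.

After JOIN cities (5 rows):
users.code | users.amt | users.yr | cities.yr | cities.score
X1 | 3 | 4 | 4 | 4
Y1 | 9 | 2 | 2 | 70
Y1 | 9 | 2 | 2 | 80
Y1 | 9 | 2 | 2 | 3
Z1 | 70 | 5 | 5 | 10
After WHERE (5 rows):
users.code | users.amt | users.yr | cities.yr | cities.score
X1 | 3 | 4 | 4 | 4
Y1 | 9 | 2 | 2 | 70
Y1 | 9 | 2 | 2 | 80
Y1 | 9 | 2 | 2 | 3
Z1 | 70 | 5 | 5 | 10
After SELECT (5 rows):
cities.score
4
70
80
3
10
After ORDER BY (5 rows):
cities.score
80
70
10
4
3

== RESULT ==
cities.score
80
70
10
4
3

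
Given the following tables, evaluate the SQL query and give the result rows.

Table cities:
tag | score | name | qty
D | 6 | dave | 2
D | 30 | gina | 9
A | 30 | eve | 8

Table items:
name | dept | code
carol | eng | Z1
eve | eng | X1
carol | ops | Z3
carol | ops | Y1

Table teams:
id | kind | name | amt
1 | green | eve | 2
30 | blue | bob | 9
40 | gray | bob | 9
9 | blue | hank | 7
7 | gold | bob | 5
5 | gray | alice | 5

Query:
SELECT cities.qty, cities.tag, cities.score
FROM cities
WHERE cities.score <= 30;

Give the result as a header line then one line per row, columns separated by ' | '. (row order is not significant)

After WHERE (3 rows):
cities.tag | cities.score | cities.name | cities.qty
D | 6 | dave | 2
D | 30 | gina | 9
A | 30 | eve | 8
After SELECT (3 rows):
cities.qty | cities.tag | cities.score
2 | D | 6
9 | D | 30
8 | A | 30

== RESULT ==
cities.qty | cities.tag | cities.score
2 | D | 6
9 | D | 30
8 | A | 30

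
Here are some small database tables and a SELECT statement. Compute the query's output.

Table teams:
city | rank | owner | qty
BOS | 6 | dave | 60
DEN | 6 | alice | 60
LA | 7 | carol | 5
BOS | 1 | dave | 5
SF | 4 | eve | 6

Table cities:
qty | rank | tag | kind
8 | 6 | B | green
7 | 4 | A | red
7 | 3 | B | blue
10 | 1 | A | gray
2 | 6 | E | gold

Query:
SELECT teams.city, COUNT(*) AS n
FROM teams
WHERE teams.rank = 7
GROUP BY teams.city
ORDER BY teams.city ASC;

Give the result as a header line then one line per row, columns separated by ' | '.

After WHERE (1 rows):
teams.city | teams.rank | teams.owner | teams.qty
LA | 7 | carol | 5
After GROUP BY (1 rows):
teams.city | n
LA | 1
After ORDER BY (1 rows):
teams.city | n
LA | 1

== RESULT ==
teams.city | n
LA | 1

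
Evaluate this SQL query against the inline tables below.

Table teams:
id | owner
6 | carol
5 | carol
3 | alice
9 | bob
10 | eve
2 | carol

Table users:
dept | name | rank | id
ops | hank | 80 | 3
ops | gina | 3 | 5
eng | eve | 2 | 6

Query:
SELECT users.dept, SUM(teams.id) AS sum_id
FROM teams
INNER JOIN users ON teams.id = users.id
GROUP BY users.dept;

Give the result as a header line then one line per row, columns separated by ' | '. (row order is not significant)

== RESULT ==
users.dept | sum_id
eng | 6
ops | 8

Derivation:
After JOIN users (3 rows):
teams.id | teams.owner | users.dept | users.name | users.rank | users.id
6 | carol | eng | eve | 2 | 6
5 | carol | ops | gina | 3 | 5
3 | alice | ops | hank | 80 | 3
After GROUP BY (2 rows):
users.dept | sum_id
eng | 6
ops | 8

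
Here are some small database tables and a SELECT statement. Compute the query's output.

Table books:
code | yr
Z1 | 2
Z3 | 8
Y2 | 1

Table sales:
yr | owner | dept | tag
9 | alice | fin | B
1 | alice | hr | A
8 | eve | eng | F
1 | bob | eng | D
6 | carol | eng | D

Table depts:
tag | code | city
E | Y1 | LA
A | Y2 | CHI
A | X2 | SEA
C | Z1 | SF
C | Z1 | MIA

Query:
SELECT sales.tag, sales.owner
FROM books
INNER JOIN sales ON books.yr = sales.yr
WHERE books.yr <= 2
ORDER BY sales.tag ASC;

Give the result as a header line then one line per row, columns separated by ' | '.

== RESULT ==
sales.tag | sales.owner
A | alice
D | bob

Derivation:
After JOIN sales (3 rows):
books.code | books.yr | sales.yr | sales.owner | sales.dept | sales.tag
Z3 | 8 | 8 | eve | eng | F
Y2 | 1 | 1 | alice | hr | A
Y2 | 1 | 1 | bob | eng | D
After WHERE (2 rows):
books.code | books.yr | sales.yr | sales.owner | sales.dept | sales.tag
Y2 | 1 | 1 | alice | hr | A
Y2 | 1 | 1 | bob | eng | D
After SELECT (2 rows):
sales.tag | sales.owner
A | alice
D | bob
After ORDER BY (2 rows):
sales.tag | sales.owner
A | alice
D | bob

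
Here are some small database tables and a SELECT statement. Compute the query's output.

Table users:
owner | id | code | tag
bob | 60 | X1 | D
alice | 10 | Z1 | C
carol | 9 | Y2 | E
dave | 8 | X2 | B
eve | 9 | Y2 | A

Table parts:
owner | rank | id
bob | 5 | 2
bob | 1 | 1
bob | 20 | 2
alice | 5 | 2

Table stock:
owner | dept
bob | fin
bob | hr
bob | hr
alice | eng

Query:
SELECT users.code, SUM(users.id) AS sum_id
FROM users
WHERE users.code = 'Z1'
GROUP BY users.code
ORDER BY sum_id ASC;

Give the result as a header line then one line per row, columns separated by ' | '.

== RESULT ==
users.code | sum_id
Z1 | 10

Derivation:
After WHERE (1 rows):
users.owner | users.id | users.code | users.tag
alice | 10 | Z1 | C
After GROUP BY (1 rows):
users.code | sum_id
Z1 | 10
After ORDER BY (1 rows):
users.code | sum_id
Z1 | 10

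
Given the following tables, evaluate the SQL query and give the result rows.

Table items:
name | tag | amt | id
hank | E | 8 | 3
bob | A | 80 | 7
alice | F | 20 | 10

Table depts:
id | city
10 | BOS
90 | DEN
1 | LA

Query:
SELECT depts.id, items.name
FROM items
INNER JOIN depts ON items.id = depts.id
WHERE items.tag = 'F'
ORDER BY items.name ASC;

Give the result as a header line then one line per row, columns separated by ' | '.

After JOIN depts (1 rows):
items.name | items.tag | items.amt | items.id | depts.id | depts.city
alice | F | 20 | 10 | 10 | BOS
After WHERE (1 rows):
items.name | items.tag | items.amt | items.id | depts.id | depts.city
alice | F | 20 | 10 | 10 | BOS
After SELECT (1 rows):
depts.id | items.name
10 | alice
After ORDER BY (1 rows):
depts.id | items.name
10 | alice

== RESULT ==
depts.id | items.name
10 | alice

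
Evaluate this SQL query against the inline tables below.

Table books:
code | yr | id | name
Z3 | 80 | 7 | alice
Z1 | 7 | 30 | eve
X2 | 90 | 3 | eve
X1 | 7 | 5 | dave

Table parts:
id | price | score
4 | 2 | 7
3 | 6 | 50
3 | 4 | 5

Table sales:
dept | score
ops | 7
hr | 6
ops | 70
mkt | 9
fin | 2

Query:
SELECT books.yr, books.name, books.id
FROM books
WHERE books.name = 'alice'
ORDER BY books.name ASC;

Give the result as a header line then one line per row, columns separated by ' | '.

After WHERE (1 rows):
books.code | books.yr | books.id | books.name
Z3 | 80 | 7 | alice
After SELECT (1 rows):
books.yr | books.name | books.id
80 | alice | 7
After ORDER BY (1 rows):
books.yr | books.name | books.id
80 | alice | 7

== RESULT ==
books.yr | books.name | books.id
80 | alice | 7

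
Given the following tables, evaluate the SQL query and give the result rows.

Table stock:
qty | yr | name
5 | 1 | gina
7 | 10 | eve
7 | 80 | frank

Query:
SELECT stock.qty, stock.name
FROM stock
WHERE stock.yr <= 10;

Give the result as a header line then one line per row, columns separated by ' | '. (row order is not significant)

After WHERE (2 rows):
stock.qty | stock.yr | stock.name
5 | 1 | gina
7 | 10 | eve
After SELECT (2 rows):
stock.qty | stock.name
5 | gina
7 | eve

== RESULT ==
stock.qty | stock.name
5 | gina
7 | eve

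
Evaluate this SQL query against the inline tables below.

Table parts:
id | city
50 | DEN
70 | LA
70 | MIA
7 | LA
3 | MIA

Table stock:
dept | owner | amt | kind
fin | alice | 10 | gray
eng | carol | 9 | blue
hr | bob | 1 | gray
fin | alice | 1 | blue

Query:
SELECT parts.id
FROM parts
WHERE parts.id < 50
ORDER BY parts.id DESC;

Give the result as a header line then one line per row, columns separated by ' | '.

After WHERE (2 rows):
parts.id | parts.city
7 | LA
3 | MIA
After SELECT (2 rows):
parts.id
7
3
After ORDER BY (2 rows):
parts.id
7
3

== RESULT ==
parts.id
7
3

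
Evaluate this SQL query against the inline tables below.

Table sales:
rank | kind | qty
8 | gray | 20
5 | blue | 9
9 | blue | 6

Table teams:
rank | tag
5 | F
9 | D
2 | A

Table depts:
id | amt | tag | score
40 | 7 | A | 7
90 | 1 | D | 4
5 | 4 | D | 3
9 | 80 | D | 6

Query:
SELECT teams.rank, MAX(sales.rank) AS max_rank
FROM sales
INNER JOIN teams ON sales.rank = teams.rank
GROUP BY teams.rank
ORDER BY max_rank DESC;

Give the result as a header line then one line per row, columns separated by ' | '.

After JOIN teams (2 rows):
sales.rank | sales.kind | sales.qty | teams.rank | teams.tag
5 | blue | 9 | 5 | F
9 | blue | 6 | 9 | D
After GROUP BY (2 rows):
teams.rank | max_rank
5 | 5
9 | 9
After ORDER BY (2 rows):
teams.rank | max_rank
9 | 9
5 | 5

== RESULT ==
teams.rank | max_rank
9 | 9
5 | 5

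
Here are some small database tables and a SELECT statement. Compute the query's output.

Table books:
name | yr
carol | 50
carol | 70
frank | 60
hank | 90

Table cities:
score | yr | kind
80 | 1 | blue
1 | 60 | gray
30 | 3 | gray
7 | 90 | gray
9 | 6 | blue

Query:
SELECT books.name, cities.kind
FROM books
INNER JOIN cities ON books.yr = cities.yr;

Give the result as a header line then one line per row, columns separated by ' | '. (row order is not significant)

After JOIN cities (2 rows):
books.name | books.yr | cities.score | cities.yr | cities.kind
frank | 60 | 1 | 60 | gray
hank | 90 | 7 | 90 | gray
After SELECT (2 rows):
books.name | cities.kind
frank | gray
hank | gray

== RESULT ==
books.name | cities.kind
frank | gray
hank | gray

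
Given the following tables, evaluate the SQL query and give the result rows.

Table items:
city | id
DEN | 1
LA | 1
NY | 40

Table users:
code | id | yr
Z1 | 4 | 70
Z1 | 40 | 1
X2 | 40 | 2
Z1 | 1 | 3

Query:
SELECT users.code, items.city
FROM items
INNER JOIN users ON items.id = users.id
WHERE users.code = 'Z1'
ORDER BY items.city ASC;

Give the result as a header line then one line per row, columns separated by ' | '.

After JOIN users (4 rows):
items.city | items.id | users.code | users.id | users.yr
DEN | 1 | Z1 | 1 | 3
LA | 1 | Z1 | 1 | 3
NY | 40 | Z1 | 40 | 1
NY | 40 | X2 | 40 | 2
After WHERE (3 rows):
items.city | items.id | users.code | users.id | users.yr
DEN | 1 | Z1 | 1 | 3
LA | 1 | Z1 | 1 | 3
NY | 40 | Z1 | 40 | 1
After SELECT (3 rows):
users.code | items.city
Z1 | DEN
Z1 | LA
Z1 | NY
After ORDER BY (3 rows):
users.code | items.city
Z1 | DEN
Z1 | LA
Z1 | NY

== RESULT ==
users.code | items.city
Z1 | DEN
Z1 | LA
Z1 | NY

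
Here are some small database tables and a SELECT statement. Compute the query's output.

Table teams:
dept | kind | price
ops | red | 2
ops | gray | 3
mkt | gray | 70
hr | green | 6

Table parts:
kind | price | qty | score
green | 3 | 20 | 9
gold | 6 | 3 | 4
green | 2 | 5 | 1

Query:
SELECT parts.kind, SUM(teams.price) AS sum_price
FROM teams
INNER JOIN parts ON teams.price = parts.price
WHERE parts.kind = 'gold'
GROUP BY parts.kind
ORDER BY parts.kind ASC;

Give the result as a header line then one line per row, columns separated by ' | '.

== RESULT ==
parts.kind | sum_price
gold | 6

Derivation:
After JOIN parts (3 rows):
teams.dept | teams.kind | teams.price | parts.kind | parts.price | parts.qty | parts.score
ops | red | 2 | green | 2 | 5 | 1
ops | gray | 3 | green | 3 | 20 | 9
hr | green | 6 | gold | 6 | 3 | 4
After WHERE (1 rows):
teams.dept | teams.kind | teams.price | parts.kind | parts.price | parts.qty | parts.score
hr | green | 6 | gold | 6 | 3 | 4
After GROUP BY (1 rows):
parts.kind | sum_price
gold | 6
After ORDER BY (1 rows):
parts.kind | sum_price
gold | 6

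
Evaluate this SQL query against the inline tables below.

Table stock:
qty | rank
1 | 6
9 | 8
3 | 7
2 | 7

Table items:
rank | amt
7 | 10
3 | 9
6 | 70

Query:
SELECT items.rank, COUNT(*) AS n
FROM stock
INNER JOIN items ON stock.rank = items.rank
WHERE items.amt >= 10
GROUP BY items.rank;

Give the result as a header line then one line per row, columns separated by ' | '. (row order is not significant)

== RESULT ==
items.rank | n
6 | 1
7 | 2

Derivation:
After JOIN items (3 rows):
stock.qty | stock.rank | items.rank | items.amt
1 | 6 | 6 | 70
3 | 7 | 7 | 10
2 | 7 | 7 | 10
After WHERE (3 rows):
stock.qty | stock.rank | items.rank | items.amt
1 | 6 | 6 | 70
3 | 7 | 7 | 10
2 | 7 | 7 | 10
After GROUP BY (2 rows):
items.rank | n
6 | 1
7 | 2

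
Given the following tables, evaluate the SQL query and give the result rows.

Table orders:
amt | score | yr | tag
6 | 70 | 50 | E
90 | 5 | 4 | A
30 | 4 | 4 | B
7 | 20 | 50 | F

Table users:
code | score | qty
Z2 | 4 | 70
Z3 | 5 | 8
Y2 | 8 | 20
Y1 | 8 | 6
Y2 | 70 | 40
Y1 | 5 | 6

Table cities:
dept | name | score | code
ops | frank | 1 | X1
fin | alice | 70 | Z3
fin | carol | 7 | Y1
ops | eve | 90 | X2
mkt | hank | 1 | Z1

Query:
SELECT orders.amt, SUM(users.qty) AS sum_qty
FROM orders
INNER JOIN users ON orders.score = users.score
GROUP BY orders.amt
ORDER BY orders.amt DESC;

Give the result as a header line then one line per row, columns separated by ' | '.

After JOIN users (4 rows):
orders.amt | orders.score | orders.yr | orders.tag | users.code | users.score | users.qty
6 | 70 | 50 | E | Y2 | 70 | 40
90 | 5 | 4 | A | Z3 | 5 | 8
90 | 5 | 4 | A | Y1 | 5 | 6
30 | 4 | 4 | B | Z2 | 4 | 70
After GROUP BY (3 rows):
orders.amt | sum_qty
6 | 40
90 | 14
30 | 70
After ORDER BY (3 rows):
orders.amt | sum_qty
90 | 14
30 | 70
6 | 40

== RESULT ==
orders.amt | sum_qty
90 | 14
30 | 70
6 | 40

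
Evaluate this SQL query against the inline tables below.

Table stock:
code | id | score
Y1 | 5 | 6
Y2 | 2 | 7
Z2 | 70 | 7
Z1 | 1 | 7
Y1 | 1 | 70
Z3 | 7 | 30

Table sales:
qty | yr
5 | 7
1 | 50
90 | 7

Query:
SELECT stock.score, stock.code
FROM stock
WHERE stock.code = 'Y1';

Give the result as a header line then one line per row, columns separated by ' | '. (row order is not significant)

After WHERE (2 rows):
stock.code | stock.id | stock.score
Y1 | 5 | 6
Y1 | 1 | 70
After SELECT (2 rows):
stock.score | stock.code
6 | Y1
70 | Y1

== RESULT ==
stock.score | stock.code
6 | Y1
70 | Y1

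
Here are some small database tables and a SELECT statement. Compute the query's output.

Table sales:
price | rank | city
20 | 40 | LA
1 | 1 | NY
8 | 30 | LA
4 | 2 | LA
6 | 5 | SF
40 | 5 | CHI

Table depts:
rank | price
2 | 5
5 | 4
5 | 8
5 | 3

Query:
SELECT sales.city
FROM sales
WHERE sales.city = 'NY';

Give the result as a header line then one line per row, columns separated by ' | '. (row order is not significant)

== RESULT ==
sales.city
NY

Derivation:
After WHERE (1 rows):
sales.price | sales.rank | sales.city
1 | 1 | NY
After SELECT (1 rows):
sales.city
NY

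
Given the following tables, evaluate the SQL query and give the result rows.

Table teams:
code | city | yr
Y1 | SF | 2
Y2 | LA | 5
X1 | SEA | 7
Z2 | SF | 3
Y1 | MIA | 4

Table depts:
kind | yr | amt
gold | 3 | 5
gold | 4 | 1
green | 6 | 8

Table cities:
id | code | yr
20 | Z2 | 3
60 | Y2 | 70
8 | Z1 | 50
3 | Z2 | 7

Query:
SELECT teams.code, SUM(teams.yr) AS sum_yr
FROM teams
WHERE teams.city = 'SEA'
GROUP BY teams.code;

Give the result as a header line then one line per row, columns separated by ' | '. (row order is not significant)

== RESULT ==
teams.code | sum_yr
X1 | 7

Derivation:
After WHERE (1 rows):
teams.code | teams.city | teams.yr
X1 | SEA | 7
After GROUP BY (1 rows):
teams.code | sum_yr
X1 | 7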